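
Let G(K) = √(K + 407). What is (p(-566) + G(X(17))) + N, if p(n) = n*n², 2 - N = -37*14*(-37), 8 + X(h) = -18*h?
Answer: -181340660 + √93 ≈ -1.8134e+8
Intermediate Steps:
X(h) = -8 - 18*h
N = -19164 (N = 2 - (-37*14)*(-37) = 2 - (-518)*(-37) = 2 - 1*19166 = 2 - 19166 = -19164)
G(K) = √(407 + K)
p(n) = n³
(p(-566) + G(X(17))) + N = ((-566)³ + √(407 + (-8 - 18*17))) - 19164 = (-181321496 + √(407 + (-8 - 306))) - 19164 = (-181321496 + √(407 - 314)) - 19164 = (-181321496 + √93) - 19164 = -181340660 + √93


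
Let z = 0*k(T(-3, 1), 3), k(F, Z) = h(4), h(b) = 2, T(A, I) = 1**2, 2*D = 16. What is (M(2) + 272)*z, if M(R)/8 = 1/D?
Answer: 0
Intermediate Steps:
D = 8 (D = (1/2)*16 = 8)
T(A, I) = 1
k(F, Z) = 2
M(R) = 1 (M(R) = 8/8 = 8*(1/8) = 1)
z = 0 (z = 0*2 = 0)
(M(2) + 272)*z = (1 + 272)*0 = 273*0 = 0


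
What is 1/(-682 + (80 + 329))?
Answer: -1/273 ≈ -0.0036630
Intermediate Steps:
1/(-682 + (80 + 329)) = 1/(-682 + 409) = 1/(-273) = -1/273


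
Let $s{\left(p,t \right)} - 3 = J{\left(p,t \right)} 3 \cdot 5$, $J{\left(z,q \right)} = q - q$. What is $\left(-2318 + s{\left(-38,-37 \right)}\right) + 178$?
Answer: $-2137$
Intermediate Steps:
$J{\left(z,q \right)} = 0$
$s{\left(p,t \right)} = 3$ ($s{\left(p,t \right)} = 3 + 0 \cdot 3 \cdot 5 = 3 + 0 \cdot 5 = 3 + 0 = 3$)
$\left(-2318 + s{\left(-38,-37 \right)}\right) + 178 = \left(-2318 + 3\right) + 178 = -2315 + 178 = -2137$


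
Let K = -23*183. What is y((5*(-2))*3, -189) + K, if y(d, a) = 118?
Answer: -4091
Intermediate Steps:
K = -4209
y((5*(-2))*3, -189) + K = 118 - 4209 = -4091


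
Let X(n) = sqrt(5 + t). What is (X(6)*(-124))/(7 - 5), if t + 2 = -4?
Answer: -62*I ≈ -62.0*I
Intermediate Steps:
t = -6 (t = -2 - 4 = -6)
X(n) = I (X(n) = sqrt(5 - 6) = sqrt(-1) = I)
(X(6)*(-124))/(7 - 5) = (I*(-124))/(7 - 5) = (-124*I)/2 = -62*I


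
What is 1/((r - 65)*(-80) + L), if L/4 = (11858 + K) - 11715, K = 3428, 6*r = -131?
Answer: 3/63692 ≈ 4.7102e-5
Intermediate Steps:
r = -131/6 (r = (⅙)*(-131) = -131/6 ≈ -21.833)
L = 14284 (L = 4*((11858 + 3428) - 11715) = 4*(15286 - 11715) = 4*3571 = 14284)
1/((r - 65)*(-80) + L) = 1/((-131/6 - 65)*(-80) + 14284) = 1/(-521/6*(-80) + 14284) = 1/(20840/3 + 14284) = 1/(63692/3) = 3/63692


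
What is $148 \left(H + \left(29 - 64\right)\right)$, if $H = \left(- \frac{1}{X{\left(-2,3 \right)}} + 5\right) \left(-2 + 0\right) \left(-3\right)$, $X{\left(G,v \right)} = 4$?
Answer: $-962$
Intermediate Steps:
$H = \frac{57}{2}$ ($H = \left(- \frac{1}{4} + 5\right) \left(-2 + 0\right) \left(-3\right) = \left(\left(-1\right) \frac{1}{4} + 5\right) \left(\left(-2\right) \left(-3\right)\right) = \left(- \frac{1}{4} + 5\right) 6 = \frac{19}{4} \cdot 6 = \frac{57}{2} \approx 28.5$)
$148 \left(H + \left(29 - 64\right)\right) = 148 \left(\frac{57}{2} + \left(29 - 64\right)\right) = 148 \left(\frac{57}{2} - 35\right) = 148 \left(- \frac{13}{2}\right) = -962$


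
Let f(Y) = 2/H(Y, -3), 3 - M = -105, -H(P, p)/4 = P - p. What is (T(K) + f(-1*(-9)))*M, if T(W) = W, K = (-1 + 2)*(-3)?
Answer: -657/2 ≈ -328.50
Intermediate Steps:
K = -3 (K = 1*(-3) = -3)
H(P, p) = -4*P + 4*p (H(P, p) = -4*(P - p) = -4*P + 4*p)
M = 108 (M = 3 - 1*(-105) = 3 + 105 = 108)
f(Y) = 2/(-12 - 4*Y) (f(Y) = 2/(-4*Y + 4*(-3)) = 2/(-4*Y - 12) = 2/(-12 - 4*Y))
(T(K) + f(-1*(-9)))*M = (-3 - 1/(6 + 2*(-1*(-9))))*108 = (-3 - 1/(6 + 2*9))*108 = (-3 - 1/(6 + 18))*108 = (-3 - 1/24)*108 = -73/24*108 = -657/2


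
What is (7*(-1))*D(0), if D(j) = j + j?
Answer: 0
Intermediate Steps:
D(j) = 2*j
(7*(-1))*D(0) = (7*(-1))*(2*0) = -7*0 = 0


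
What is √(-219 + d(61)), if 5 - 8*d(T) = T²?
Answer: I*√2734/2 ≈ 26.144*I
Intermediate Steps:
d(T) = 5/8 - T²/8
√(-219 + d(61)) = √(-219 + (5/8 - ⅛*61²)) = √(-219 + (5/8 - ⅛*3721)) = √(-219 + (5/8 - 3721/8)) = √(-219 - 929/2) = √(-1367/2) = I*√2734/2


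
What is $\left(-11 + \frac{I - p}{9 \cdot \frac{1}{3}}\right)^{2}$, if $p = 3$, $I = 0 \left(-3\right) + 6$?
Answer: $100$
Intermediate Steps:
$I = 6$ ($I = 0 + 6 = 6$)
$\left(-11 + \frac{I - p}{9 \cdot \frac{1}{3}}\right)^{2} = \left(-11 + \frac{6 - 3}{9 \cdot \frac{1}{3}}\right)^{2} = \left(-11 + \frac{3}{3}\right)^{2} = \left(-11 + 3 \cdot \frac{1}{3}\right)^{2} = \left(-11 + 1\right)^{2} = \left(-10\right)^{2} = 100$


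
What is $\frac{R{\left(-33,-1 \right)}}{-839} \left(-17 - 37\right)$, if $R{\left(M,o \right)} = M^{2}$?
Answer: $\frac{58806}{839} \approx 70.091$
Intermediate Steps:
$\frac{R{\left(-33,-1 \right)}}{-839} \left(-17 - 37\right) = \frac{\left(-33\right)^{2}}{-839} \left(-17 - 37\right) = 1089 \left(- \frac{1}{839}\right) \left(-17 - 37\right) = \left(- \frac{1089}{839}\right) \left(-54\right) = \frac{58806}{839}$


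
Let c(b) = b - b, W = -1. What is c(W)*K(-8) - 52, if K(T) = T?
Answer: -52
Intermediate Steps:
c(b) = 0
c(W)*K(-8) - 52 = 0*(-8) - 52 = 0 - 52 = -52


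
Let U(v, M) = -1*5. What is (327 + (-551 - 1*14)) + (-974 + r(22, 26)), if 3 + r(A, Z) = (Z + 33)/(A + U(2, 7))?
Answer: -20596/17 ≈ -1211.5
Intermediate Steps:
U(v, M) = -5
r(A, Z) = -3 + (33 + Z)/(-5 + A) (r(A, Z) = -3 + (Z + 33)/(A - 5) = -3 + (33 + Z)/(-5 + A))
(327 + (-551 - 1*14)) + (-974 + r(22, 26)) = (327 + (-551 - 1*14)) + (-974 + (48 + 26 - 3*22)/(-5 + 22)) = (327 + (-551 - 14)) + (-974 + (48 + 26 - 66)/17) = (327 - 565) + (-974 + (1/17)*8) = -238 + (-974 + 8/17) = -238 - 16550/17 = -20596/17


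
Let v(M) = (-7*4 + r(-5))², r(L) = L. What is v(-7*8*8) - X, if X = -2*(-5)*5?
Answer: 1039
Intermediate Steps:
v(M) = 1089 (v(M) = (-7*4 - 5)² = (-28 - 5)² = (-33)² = 1089)
X = 50 (X = 10*5 = 50)
v(-7*8*8) - X = 1089 - 1*50 = 1089 - 50 = 1039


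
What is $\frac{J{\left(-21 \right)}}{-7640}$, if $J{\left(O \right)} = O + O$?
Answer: $\frac{21}{3820} \approx 0.0054974$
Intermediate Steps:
$J{\left(O \right)} = 2 O$
$\frac{J{\left(-21 \right)}}{-7640} = \frac{2 \left(-21\right)}{-7640} = \left(-42\right) \left(- \frac{1}{7640}\right) = \frac{21}{3820}$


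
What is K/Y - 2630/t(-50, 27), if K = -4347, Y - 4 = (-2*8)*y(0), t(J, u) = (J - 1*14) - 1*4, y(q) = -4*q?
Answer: -71269/68 ≈ -1048.1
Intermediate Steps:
t(J, u) = -18 + J (t(J, u) = (J - 14) - 4 = (-14 + J) - 4 = -18 + J)
Y = 4 (Y = 4 + (-2*8)*(-4*0) = 4 - 16*0 = 4 + 0 = 4)
K/Y - 2630/t(-50, 27) = -4347/4 - 2630/(-18 - 50) = -4347*¼ - 2630/(-68) = -4347/4 - 2630*(-1/68) = -4347/4 + 1315/34 = -71269/68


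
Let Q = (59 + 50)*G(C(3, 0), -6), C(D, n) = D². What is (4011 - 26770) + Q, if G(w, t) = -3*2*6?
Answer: -26683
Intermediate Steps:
G(w, t) = -36 (G(w, t) = -6*6 = -36)
Q = -3924 (Q = (59 + 50)*(-36) = 109*(-36) = -3924)
(4011 - 26770) + Q = (4011 - 26770) - 3924 = -22759 - 3924 = -26683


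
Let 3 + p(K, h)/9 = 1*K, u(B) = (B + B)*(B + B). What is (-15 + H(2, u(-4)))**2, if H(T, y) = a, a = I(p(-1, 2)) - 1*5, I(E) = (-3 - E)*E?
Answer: 1459264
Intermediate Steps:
u(B) = 4*B**2 (u(B) = (2*B)*(2*B) = 4*B**2)
p(K, h) = -27 + 9*K (p(K, h) = -27 + 9*(1*K) = -27 + 9*K)
I(E) = E*(-3 - E)
a = -1193 (a = -(-27 + 9*(-1))*(3 + (-27 + 9*(-1))) - 1*5 = -(-27 - 9)*(3 + (-27 - 9)) - 5 = -1*(-36)*(3 - 36) - 5 = -1*(-36)*(-33) - 5 = -1188 - 5 = -1193)
H(T, y) = -1193
(-15 + H(2, u(-4)))**2 = (-15 - 1193)**2 = (-1208)**2 = 1459264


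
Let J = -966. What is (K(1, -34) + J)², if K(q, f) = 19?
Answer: 896809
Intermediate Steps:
(K(1, -34) + J)² = (19 - 966)² = (-947)² = 896809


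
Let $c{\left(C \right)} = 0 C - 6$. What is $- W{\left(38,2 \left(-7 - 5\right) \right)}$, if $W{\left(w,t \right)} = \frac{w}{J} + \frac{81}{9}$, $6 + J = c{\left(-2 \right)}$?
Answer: $- \frac{35}{6} \approx -5.8333$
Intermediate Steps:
$c{\left(C \right)} = -6$ ($c{\left(C \right)} = 0 - 6 = -6$)
$J = -12$ ($J = -6 - 6 = -12$)
$W{\left(w,t \right)} = 9 - \frac{w}{12}$ ($W{\left(w,t \right)} = \frac{w}{-12} + \frac{81}{9} = w \left(- \frac{1}{12}\right) + 81 \cdot \frac{1}{9} = - \frac{w}{12} + 9 = 9 - \frac{w}{12}$)
$- W{\left(38,2 \left(-7 - 5\right) \right)} = - (9 - \frac{19}{6}) = \left(-1\right) \frac{35}{6} = - \frac{35}{6}$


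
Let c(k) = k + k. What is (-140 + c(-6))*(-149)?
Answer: 22648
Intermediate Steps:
c(k) = 2*k
(-140 + c(-6))*(-149) = (-140 + 2*(-6))*(-149) = (-140 - 12)*(-149) = -152*(-149) = 22648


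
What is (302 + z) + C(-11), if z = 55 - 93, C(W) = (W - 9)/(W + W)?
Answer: 2914/11 ≈ 264.91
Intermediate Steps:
C(W) = (-9 + W)/(2*W) (C(W) = (-9 + W)/((2*W)) = (-9 + W)*(1/(2*W)) = (-9 + W)/(2*W))
z = -38
(302 + z) + C(-11) = (302 - 38) + (½)*(-9 - 11)/(-11) = 264 + (½)*(-1/11)*(-20) = 264 + 10/11 = 2914/11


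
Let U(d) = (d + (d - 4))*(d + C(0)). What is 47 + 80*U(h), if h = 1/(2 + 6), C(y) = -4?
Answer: 2419/2 ≈ 1209.5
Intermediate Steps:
h = ⅛ (h = 1/8 = ⅛ ≈ 0.12500)
U(d) = (-4 + d)*(-4 + 2*d) (U(d) = (d + (d - 4))*(d - 4) = (d + (-4 + d))*(-4 + d) = (-4 + 2*d)*(-4 + d) = (-4 + d)*(-4 + 2*d))
47 + 80*U(h) = 47 + 80*(16 - 12*⅛ + 2*(⅛)²) = 47 + 80*(16 - 3/2 + 2*(1/64)) = 47 + 80*(16 - 3/2 + 1/32) = 47 + 80*(465/32) = 47 + 2325/2 = 2419/2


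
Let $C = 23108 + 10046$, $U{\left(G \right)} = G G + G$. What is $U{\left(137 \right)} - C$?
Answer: $-14248$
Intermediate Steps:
$U{\left(G \right)} = G + G^{2}$ ($U{\left(G \right)} = G^{2} + G = G + G^{2}$)
$C = 33154$
$U{\left(137 \right)} - C = 137 \left(1 + 137\right) - 33154 = 137 \cdot 138 - 33154 = 18906 - 33154 = -14248$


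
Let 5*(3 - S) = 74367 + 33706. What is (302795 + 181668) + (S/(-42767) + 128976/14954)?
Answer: 774595501429731/1598844295 ≈ 4.8447e+5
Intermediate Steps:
S = -108058/5 (S = 3 - (74367 + 33706)/5 = 3 - ⅕*108073 = 3 - 108073/5 = -108058/5 ≈ -21612.)
(302795 + 181668) + (S/(-42767) + 128976/14954) = (302795 + 181668) + (-108058/5/(-42767) + 128976/14954) = 484463 + (-108058/5*(-1/42767) + 128976*(1/14954)) = 484463 + (108058/213835 + 64488/7477) = 484463 + 14597741146/1598844295 = 774595501429731/1598844295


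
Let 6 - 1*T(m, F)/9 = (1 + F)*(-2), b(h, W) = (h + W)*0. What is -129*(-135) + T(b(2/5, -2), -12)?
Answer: 17271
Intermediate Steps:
b(h, W) = 0 (b(h, W) = (W + h)*0 = 0)
T(m, F) = 72 + 18*F (T(m, F) = 54 - 9*(1 + F)*(-2) = 54 - 9*(-2 - 2*F) = 54 + (18 + 18*F) = 72 + 18*F)
-129*(-135) + T(b(2/5, -2), -12) = -129*(-135) + (72 + 18*(-12)) = 17415 + (72 - 216) = 17415 - 144 = 17271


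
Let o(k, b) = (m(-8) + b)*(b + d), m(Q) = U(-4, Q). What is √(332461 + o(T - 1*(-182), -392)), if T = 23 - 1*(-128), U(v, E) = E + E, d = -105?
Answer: √535237 ≈ 731.60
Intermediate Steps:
U(v, E) = 2*E
T = 151 (T = 23 + 128 = 151)
m(Q) = 2*Q
o(k, b) = (-105 + b)*(-16 + b) (o(k, b) = (2*(-8) + b)*(b - 105) = (-16 + b)*(-105 + b) = (-105 + b)*(-16 + b))
√(332461 + o(T - 1*(-182), -392)) = √(332461 + (1680 + (-392)² - 121*(-392))) = √(332461 + (1680 + 153664 + 47432)) = √(332461 + 202776) = √535237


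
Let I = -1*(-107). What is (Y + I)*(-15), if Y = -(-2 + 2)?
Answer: -1605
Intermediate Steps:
I = 107
Y = 0 (Y = -1*0 = 0)
(Y + I)*(-15) = (0 + 107)*(-15) = 107*(-15) = -1605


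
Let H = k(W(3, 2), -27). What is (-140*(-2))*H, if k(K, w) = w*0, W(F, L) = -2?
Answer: 0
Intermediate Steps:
k(K, w) = 0
H = 0
(-140*(-2))*H = -140*(-2)*0 = 280*0 = 0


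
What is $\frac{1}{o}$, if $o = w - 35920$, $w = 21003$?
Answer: $- \frac{1}{14917} \approx -6.7038 \cdot 10^{-5}$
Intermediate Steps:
$o = -14917$ ($o = 21003 - 35920 = -14917$)
$\frac{1}{o} = \frac{1}{-14917} = - \frac{1}{14917}$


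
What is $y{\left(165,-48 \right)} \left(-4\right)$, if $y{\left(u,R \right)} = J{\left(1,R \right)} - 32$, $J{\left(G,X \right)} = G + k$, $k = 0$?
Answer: $124$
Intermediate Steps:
$J{\left(G,X \right)} = G$ ($J{\left(G,X \right)} = G + 0 = G$)
$y{\left(u,R \right)} = -31$ ($y{\left(u,R \right)} = 1 - 32 = -31$)
$y{\left(165,-48 \right)} \left(-4\right) = \left(-31\right) \left(-4\right) = 124$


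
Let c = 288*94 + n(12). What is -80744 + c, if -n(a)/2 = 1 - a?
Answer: -53650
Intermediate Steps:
n(a) = -2 + 2*a (n(a) = -2*(1 - a) = -2 + 2*a)
c = 27094 (c = 288*94 + (-2 + 2*12) = 27072 + (-2 + 24) = 27072 + 22 = 27094)
-80744 + c = -80744 + 27094 = -53650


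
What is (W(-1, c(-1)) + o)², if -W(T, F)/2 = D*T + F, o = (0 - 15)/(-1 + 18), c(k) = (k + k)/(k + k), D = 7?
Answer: 35721/289 ≈ 123.60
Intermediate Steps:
c(k) = 1 (c(k) = (2*k)/((2*k)) = (2*k)*(1/(2*k)) = 1)
o = -15/17 ≈ -0.88235
W(T, F) = -14*T - 2*F (W(T, F) = -2*(7*T + F) = -2*(F + 7*T) = -14*T - 2*F)
(W(-1, c(-1)) + o)² = ((-14*(-1) - 2*1) - 15/17)² = ((14 - 2) - 15/17)² = (12 - 15/17)² = (189/17)² = 35721/289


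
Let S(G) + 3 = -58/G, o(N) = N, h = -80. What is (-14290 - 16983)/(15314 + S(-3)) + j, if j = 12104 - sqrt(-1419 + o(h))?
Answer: 50598295/4181 - I*sqrt(1499) ≈ 12102.0 - 38.717*I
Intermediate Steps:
S(G) = -3 - 58/G
j = 12104 - I*sqrt(1499) (j = 12104 - sqrt(-1419 - 80) = 12104 - sqrt(-1499) = 12104 - I*sqrt(1499) ≈ 12104.0 - 38.717*I)
(-14290 - 16983)/(15314 + S(-3)) + j = (-14290 - 16983)/(15314 + (-3 - 58/(-3))) + (12104 - I*sqrt(1499)) = -31273/(15314 + (-3 - 58*(-1/3))) + (12104 - I*sqrt(1499)) = -31273/(15314 + (-3 + 58/3)) + (12104 - I*sqrt(1499)) = -31273/(15314 + 49/3) + (12104 - I*sqrt(1499)) = -31273/45991/3 + (12104 - I*sqrt(1499)) = -31273*3/45991 + (12104 - I*sqrt(1499)) = -8529/4181 + (12104 - I*sqrt(1499)) = 50598295/4181 - I*sqrt(1499)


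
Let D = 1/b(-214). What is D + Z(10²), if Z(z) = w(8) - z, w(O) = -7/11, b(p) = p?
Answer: -236909/2354 ≈ -100.64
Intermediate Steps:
w(O) = -7/11 (w(O) = -7*1/11 = -7/11)
D = -1/214 (D = 1/(-214) = -1/214 ≈ -0.0046729)
Z(z) = -7/11 - z
D + Z(10²) = -1/214 + (-7/11 - 1*10²) = -1/214 + (-7/11 - 1*100) = -1/214 + (-7/11 - 100) = -1/214 - 1107/11 = -236909/2354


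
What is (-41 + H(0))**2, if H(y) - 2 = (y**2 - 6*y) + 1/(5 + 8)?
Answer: 256036/169 ≈ 1515.0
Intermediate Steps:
H(y) = 27/13 + y**2 - 6*y (H(y) = 2 + ((y**2 - 6*y) + 1/(5 + 8)) = 2 + ((y**2 - 6*y) + 1/13) = 2 + (1/13 + y**2 - 6*y) = 27/13 + y**2 - 6*y)
(-41 + H(0))**2 = (-41 + (27/13 + 0**2 - 6*0))**2 = (-41 + (27/13 + 0 + 0))**2 = (-41 + 27/13)**2 = (-506/13)**2 = 256036/169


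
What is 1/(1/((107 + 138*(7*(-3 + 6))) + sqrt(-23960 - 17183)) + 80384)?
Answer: 729176771517/58614145843176449 + I*sqrt(41143)/58614145843176449 ≈ 1.244e-5 + 3.4606e-15*I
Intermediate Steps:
1/(1/((107 + 138*(7*(-3 + 6))) + sqrt(-23960 - 17183)) + 80384) = 1/(1/((107 + 138*(7*3)) + sqrt(-41143)) + 80384) = 1/(1/((107 + 138*21) + I*sqrt(41143)) + 80384) = 1/(1/((107 + 2898) + I*sqrt(41143)) + 80384) = 1/(1/(3005 + I*sqrt(41143)) + 80384) = 1/(80384 + 1/(3005 + I*sqrt(41143)))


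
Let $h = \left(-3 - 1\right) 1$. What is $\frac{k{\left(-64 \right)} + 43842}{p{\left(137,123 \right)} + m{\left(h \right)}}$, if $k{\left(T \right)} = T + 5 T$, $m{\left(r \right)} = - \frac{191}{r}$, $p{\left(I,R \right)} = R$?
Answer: $\frac{173832}{683} \approx 254.51$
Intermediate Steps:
$h = -4$ ($h = \left(-4\right) 1 = -4$)
$k{\left(T \right)} = 6 T$
$\frac{k{\left(-64 \right)} + 43842}{p{\left(137,123 \right)} + m{\left(h \right)}} = \frac{6 \left(-64\right) + 43842}{123 - \frac{191}{-4}} = \frac{-384 + 43842}{123 - - \frac{191}{4}} = \frac{43458}{123 + \frac{191}{4}} = \frac{43458}{\frac{683}{4}} = 43458 \cdot \frac{4}{683} = \frac{173832}{683}$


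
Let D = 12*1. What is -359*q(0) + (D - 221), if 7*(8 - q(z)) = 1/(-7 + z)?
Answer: -151328/49 ≈ -3088.3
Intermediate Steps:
D = 12
q(z) = 8 - 1/(7*(-7 + z))
-359*q(0) + (D - 221) = -359*(-393 + 56*0)/(7*(-7 + 0)) + (12 - 221) = -359*(-393 + 0)/(7*(-7)) - 209 = -359*(-1)*(-393)/(7*7) - 209 = -359*393/49 - 209 = -141087/49 - 209 = -151328/49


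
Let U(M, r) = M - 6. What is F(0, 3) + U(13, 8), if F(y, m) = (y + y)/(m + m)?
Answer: 7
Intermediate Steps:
F(y, m) = y/m (F(y, m) = (2*y)/((2*m)) = (2*y)*(1/(2*m)) = y/m)
U(M, r) = -6 + M
F(0, 3) + U(13, 8) = 0/3 + (-6 + 13) = 0*(⅓) + 7 = 0 + 7 = 7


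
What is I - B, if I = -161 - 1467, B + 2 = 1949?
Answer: -3575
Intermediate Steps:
B = 1947 (B = -2 + 1949 = 1947)
I = -1628
I - B = -1628 - 1*1947 = -1628 - 1947 = -3575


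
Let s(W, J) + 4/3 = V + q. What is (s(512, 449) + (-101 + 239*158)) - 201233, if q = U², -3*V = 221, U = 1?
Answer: -163646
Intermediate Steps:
V = -221/3 (V = -⅓*221 = -221/3 ≈ -73.667)
q = 1 (q = 1² = 1)
s(W, J) = -74 (s(W, J) = -4/3 + (-221/3 + 1) = -4/3 - 218/3 = -74)
(s(512, 449) + (-101 + 239*158)) - 201233 = (-74 + (-101 + 239*158)) - 201233 = (-74 + (-101 + 37762)) - 201233 = (-74 + 37661) - 201233 = 37587 - 201233 = -163646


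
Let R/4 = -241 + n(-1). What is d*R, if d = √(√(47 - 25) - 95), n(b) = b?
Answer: -968*I*√(95 - √22) ≈ -9199.0*I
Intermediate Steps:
d = √(-95 + √22) (d = √(√22 - 95) = √(-95 + √22) ≈ 9.5031*I)
R = -968 (R = 4*(-241 - 1) = 4*(-242) = -968)
d*R = √(-95 + √22)*(-968) = -968*√(-95 + √22)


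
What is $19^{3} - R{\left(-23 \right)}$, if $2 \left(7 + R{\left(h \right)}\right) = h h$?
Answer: $\frac{13203}{2} \approx 6601.5$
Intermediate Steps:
$R{\left(h \right)} = -7 + \frac{h^{2}}{2}$ ($R{\left(h \right)} = -7 + \frac{h h}{2} = -7 + \frac{h^{2}}{2}$)
$19^{3} - R{\left(-23 \right)} = 19^{3} - \left(-7 + \frac{\left(-23\right)^{2}}{2}\right) = 6859 - \left(-7 + \frac{1}{2} \cdot 529\right) = 6859 - \left(-7 + \frac{529}{2}\right) = 6859 - \frac{515}{2} = \frac{13203}{2}$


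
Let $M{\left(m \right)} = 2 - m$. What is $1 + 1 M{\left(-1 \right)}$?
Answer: $4$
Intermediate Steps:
$1 + 1 M{\left(-1 \right)} = 1 + 1 \left(2 - -1\right) = 1 + 1 \left(2 + 1\right) = 1 + 1 \cdot 3 = 1 + 3 = 4$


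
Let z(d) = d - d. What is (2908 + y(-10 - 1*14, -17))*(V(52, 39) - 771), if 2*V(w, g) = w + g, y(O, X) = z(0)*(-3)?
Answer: -2109754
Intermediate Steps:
z(d) = 0
y(O, X) = 0 (y(O, X) = 0*(-3) = 0)
V(w, g) = g/2 + w/2 (V(w, g) = (w + g)/2 = (g + w)/2 = g/2 + w/2)
(2908 + y(-10 - 1*14, -17))*(V(52, 39) - 771) = (2908 + 0)*(((1/2)*39 + (1/2)*52) - 771) = 2908*((39/2 + 26) - 771) = 2908*(91/2 - 771) = 2908*(-1451/2) = -2109754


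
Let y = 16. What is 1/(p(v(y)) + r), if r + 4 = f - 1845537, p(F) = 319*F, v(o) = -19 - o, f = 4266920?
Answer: 1/2410214 ≈ 4.1490e-7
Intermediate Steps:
r = 2421379 (r = -4 + (4266920 - 1845537) = -4 + 2421383 = 2421379)
1/(p(v(y)) + r) = 1/(319*(-19 - 1*16) + 2421379) = 1/(319*(-19 - 16) + 2421379) = 1/(319*(-35) + 2421379) = 1/(-11165 + 2421379) = 1/2410214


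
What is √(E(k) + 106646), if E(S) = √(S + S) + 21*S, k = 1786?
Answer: √(144152 + 2*√893) ≈ 379.75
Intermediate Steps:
E(S) = 21*S + √2*√S (E(S) = √(2*S) + 21*S = √2*√S + 21*S = 21*S + √2*√S)
√(E(k) + 106646) = √((21*1786 + √2*√1786) + 106646) = √((37506 + 2*√893) + 106646) = √(144152 + 2*√893)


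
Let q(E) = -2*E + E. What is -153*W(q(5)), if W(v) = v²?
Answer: -3825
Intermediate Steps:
q(E) = -E
-153*W(q(5)) = -153*(-1*5)² = -153*(-5)² = -153*25 = -3825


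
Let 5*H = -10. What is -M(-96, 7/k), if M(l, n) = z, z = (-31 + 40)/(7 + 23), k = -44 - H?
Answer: -3/10 ≈ -0.30000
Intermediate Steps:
H = -2 (H = (⅕)*(-10) = -2)
k = -42 (k = -44 - 1*(-2) = -44 + 2 = -42)
z = 3/10 (z = 9/30 = 9*(1/30) = 3/10 ≈ 0.30000)
M(l, n) = 3/10
-M(-96, 7/k) = -1*3/10 = -3/10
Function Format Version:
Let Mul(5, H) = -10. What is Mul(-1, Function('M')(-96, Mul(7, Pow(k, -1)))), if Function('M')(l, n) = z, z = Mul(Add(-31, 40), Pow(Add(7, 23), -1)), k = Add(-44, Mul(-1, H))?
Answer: Rational(-3, 10) ≈ -0.30000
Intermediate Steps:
H = -2 (H = Mul(Rational(1, 5), -10) = -2)
k = -42 (k = Add(-44, Mul(-1, -2)) = Add(-44, 2) = -42)
z = Rational(3, 10) (z = Mul(9, Pow(30, -1)) = Mul(9, Rational(1, 30)) = Rational(3, 10) ≈ 0.30000)
Function('M')(l, n) = Rational(3, 10)
Mul(-1, Function('M')(-96, Mul(7, Pow(k, -1)))) = Mul(-1, Rational(3, 10)) = Rational(-3, 10)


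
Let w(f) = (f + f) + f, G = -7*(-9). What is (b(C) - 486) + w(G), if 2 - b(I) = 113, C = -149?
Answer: -408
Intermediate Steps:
G = 63
b(I) = -111 (b(I) = 2 - 1*113 = 2 - 113 = -111)
w(f) = 3*f (w(f) = 2*f + f = 3*f)
(b(C) - 486) + w(G) = (-111 - 486) + 3*63 = -597 + 189 = -408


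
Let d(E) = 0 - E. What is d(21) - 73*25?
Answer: -1846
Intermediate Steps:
d(E) = -E
d(21) - 73*25 = -1*21 - 73*25 = -21 - 1825 = -1846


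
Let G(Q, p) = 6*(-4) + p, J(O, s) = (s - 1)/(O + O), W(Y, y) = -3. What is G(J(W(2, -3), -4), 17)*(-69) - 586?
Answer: -103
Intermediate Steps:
J(O, s) = (-1 + s)/(2*O) (J(O, s) = (-1 + s)/((2*O)) = (-1 + s)*(1/(2*O)) = (-1 + s)/(2*O))
G(Q, p) = -24 + p
G(J(W(2, -3), -4), 17)*(-69) - 586 = (-24 + 17)*(-69) - 586 = -7*(-69) - 586 = 483 - 586 = -103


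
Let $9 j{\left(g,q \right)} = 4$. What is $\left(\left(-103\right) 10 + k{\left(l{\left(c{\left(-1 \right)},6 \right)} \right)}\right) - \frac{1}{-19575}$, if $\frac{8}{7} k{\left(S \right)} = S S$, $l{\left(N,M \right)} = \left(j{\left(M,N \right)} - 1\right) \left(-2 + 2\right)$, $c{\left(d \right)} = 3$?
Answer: $- \frac{20162249}{19575} \approx -1030.0$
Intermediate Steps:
$j{\left(g,q \right)} = \frac{4}{9}$ ($j{\left(g,q \right)} = \frac{1}{9} \cdot 4 = \frac{4}{9}$)
$l{\left(N,M \right)} = 0$ ($l{\left(N,M \right)} = \left(\frac{4}{9} - 1\right) \left(-2 + 2\right) = \left(- \frac{5}{9}\right) 0 = 0$)
$k{\left(S \right)} = \frac{7 S^{2}}{8}$ ($k{\left(S \right)} = \frac{7 S S}{8} = \frac{7 S^{2}}{8}$)
$\left(\left(-103\right) 10 + k{\left(l{\left(c{\left(-1 \right)},6 \right)} \right)}\right) - \frac{1}{-19575} = \left(\left(-103\right) 10 + \frac{7 \cdot 0^{2}}{8}\right) - \frac{1}{-19575} = \left(-1030 + \frac{7}{8} \cdot 0\right) - - \frac{1}{19575} = \left(-1030 + 0\right) + \frac{1}{19575} = -1030 + \frac{1}{19575} = - \frac{20162249}{19575}$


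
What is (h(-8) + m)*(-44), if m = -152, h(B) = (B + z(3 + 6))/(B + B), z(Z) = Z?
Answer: 26763/4 ≈ 6690.8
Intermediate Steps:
h(B) = (9 + B)/(2*B) (h(B) = (B + (3 + 6))/(B + B) = (B + 9)/((2*B)) = (9 + B)*(1/(2*B)) = (9 + B)/(2*B))
(h(-8) + m)*(-44) = ((½)*(9 - 8)/(-8) - 152)*(-44) = ((½)*(-⅛)*1 - 152)*(-44) = (-1/16 - 152)*(-44) = -2433/16*(-44) = 26763/4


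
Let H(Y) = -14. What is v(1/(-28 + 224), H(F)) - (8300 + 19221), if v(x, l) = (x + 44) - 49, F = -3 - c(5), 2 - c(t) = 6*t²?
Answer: -5395095/196 ≈ -27526.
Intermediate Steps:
c(t) = 2 - 6*t²
F = 145 (F = -3 - (2 - 6*5²) = -3 - (2 - 6*25) = -3 - (2 - 150) = -3 - 1*(-148) = -3 + 148 = 145)
v(x, l) = -5 + x (v(x, l) = (44 + x) - 49 = -5 + x)
v(1/(-28 + 224), H(F)) - (8300 + 19221) = (-5 + 1/(-28 + 224)) - (8300 + 19221) = (-5 + 1/196) - 1*27521 = (-5 + 1/196) - 27521 = -979/196 - 27521 = -5395095/196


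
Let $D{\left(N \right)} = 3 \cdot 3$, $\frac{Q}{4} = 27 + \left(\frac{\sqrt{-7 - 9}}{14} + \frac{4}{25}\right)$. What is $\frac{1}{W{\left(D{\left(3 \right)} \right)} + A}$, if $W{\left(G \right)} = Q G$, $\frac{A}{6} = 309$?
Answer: $\frac{535325}{1515931922} - \frac{8750 i}{6821693649} \approx 0.00035313 - 1.2827 \cdot 10^{-6} i$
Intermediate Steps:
$A = 1854$ ($A = 6 \cdot 309 = 1854$)
$Q = \frac{2716}{25} + \frac{8 i}{7}$ ($Q = 4 \left(27 + \left(\frac{\sqrt{-7 - 9}}{14} + \frac{4}{25}\right)\right) = 4 \left(27 + \left(\sqrt{-16} \cdot \frac{1}{14} + 4 \cdot \frac{1}{25}\right)\right) = 4 \left(27 + \left(4 i \frac{1}{14} + \frac{4}{25}\right)\right) = 4 \left(27 + \left(\frac{2 i}{7} + \frac{4}{25}\right)\right) = 4 \left(27 + \left(\frac{4}{25} + \frac{2 i}{7}\right)\right) = 4 \left(\frac{679}{25} + \frac{2 i}{7}\right) = \frac{2716}{25} + \frac{8 i}{7} \approx 108.64 + 1.1429 i$)
$D{\left(N \right)} = 9$
$W{\left(G \right)} = G \left(\frac{2716}{25} + \frac{8 i}{7}\right)$ ($W{\left(G \right)} = \left(\frac{2716}{25} + \frac{8 i}{7}\right) G = G \left(\frac{2716}{25} + \frac{8 i}{7}\right)$)
$\frac{1}{W{\left(D{\left(3 \right)} \right)} + A} = \frac{1}{\frac{1}{175} \cdot 9 \left(19012 + 200 i\right) + 1854} = \frac{1}{\left(\frac{24444}{25} + \frac{72 i}{7}\right) + 1854} = \frac{1}{\frac{70794}{25} + \frac{72 i}{7}} = \frac{30625 \left(\frac{70794}{25} - \frac{72 i}{7}\right)}{245580971364}$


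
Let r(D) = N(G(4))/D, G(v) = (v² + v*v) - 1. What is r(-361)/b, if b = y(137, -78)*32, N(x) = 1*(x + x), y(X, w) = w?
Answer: 31/450528 ≈ 6.8808e-5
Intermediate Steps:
G(v) = -1 + 2*v² (G(v) = (v² + v²) - 1 = 2*v² - 1 = -1 + 2*v²)
N(x) = 2*x (N(x) = 1*(2*x) = 2*x)
b = -2496 (b = -78*32 = -2496)
r(D) = 62/D (r(D) = (2*(-1 + 2*4²))/D = (2*(-1 + 2*16))/D = (2*(-1 + 32))/D = (2*31)/D = 62/D)
r(-361)/b = (62/(-361))/(-2496) = (62*(-1/361))*(-1/2496) = -62/361*(-1/2496) = 31/450528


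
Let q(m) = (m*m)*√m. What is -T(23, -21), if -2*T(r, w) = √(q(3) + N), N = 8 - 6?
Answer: √(2 + 9*√3)/2 ≈ 2.0969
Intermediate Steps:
N = 2
q(m) = m^(5/2) (q(m) = m²*√m = m^(5/2))
T(r, w) = -√(2 + 9*√3)/2 (T(r, w) = -√(3^(5/2) + 2)/2 = -√(9*√3 + 2)/2 = -√(2 + 9*√3)/2)
-T(23, -21) = -(-1)*√(2 + 9*√3)/2 = √(2 + 9*√3)/2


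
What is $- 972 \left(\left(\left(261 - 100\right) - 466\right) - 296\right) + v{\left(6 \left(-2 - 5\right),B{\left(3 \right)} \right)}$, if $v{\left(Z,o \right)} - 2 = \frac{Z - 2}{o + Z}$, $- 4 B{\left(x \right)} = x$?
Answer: $\frac{99893930}{171} \approx 5.8418 \cdot 10^{5}$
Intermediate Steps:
$B{\left(x \right)} = - \frac{x}{4}$
$v{\left(Z,o \right)} = 2 + \frac{-2 + Z}{Z + o}$ ($v{\left(Z,o \right)} = 2 + \frac{Z - 2}{o + Z} = 2 + \frac{-2 + Z}{Z + o}$)
$- 972 \left(\left(\left(261 - 100\right) - 466\right) - 296\right) + v{\left(6 \left(-2 - 5\right),B{\left(3 \right)} \right)} = - 972 \left(\left(\left(261 - 100\right) - 466\right) - 296\right) + \frac{-2 + 2 \left(\left(- \frac{1}{4}\right) 3\right) + 3 \cdot 6 \left(-2 - 5\right)}{6 \left(-2 - 5\right) - \frac{3}{4}} = - 972 \left(\left(161 - 466\right) - 296\right) + \frac{-2 + 2 \left(- \frac{3}{4}\right) + 3 \cdot 6 \left(-7\right)}{6 \left(-7\right) - \frac{3}{4}} = - 972 \left(-305 - 296\right) + \frac{-2 - \frac{3}{2} + 3 \left(-42\right)}{-42 - \frac{3}{4}} = \left(-972\right) \left(-601\right) + \frac{-2 - \frac{3}{2} - 126}{- \frac{171}{4}} = 584172 - - \frac{518}{171} = 584172 + \frac{518}{171} = \frac{99893930}{171}$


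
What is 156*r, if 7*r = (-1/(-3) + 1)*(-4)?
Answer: -832/7 ≈ -118.86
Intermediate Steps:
r = -16/21 (r = ((-1/(-3) + 1)*(-4))/7 = ((-1*(-⅓) + 1)*(-4))/7 = ((⅓ + 1)*(-4))/7 = ((4/3)*(-4))/7 = (⅐)*(-16/3) = -16/21 ≈ -0.76190)
156*r = 156*(-16/21) = -832/7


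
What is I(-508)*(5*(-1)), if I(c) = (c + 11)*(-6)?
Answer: -14910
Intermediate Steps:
I(c) = -66 - 6*c (I(c) = (11 + c)*(-6) = -66 - 6*c)
I(-508)*(5*(-1)) = (-66 - 6*(-508))*(5*(-1)) = (-66 + 3048)*(-5) = 2982*(-5) = -14910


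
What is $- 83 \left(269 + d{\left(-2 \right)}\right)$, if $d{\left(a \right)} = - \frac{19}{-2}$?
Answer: $- \frac{46231}{2} \approx -23116.0$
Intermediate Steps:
$d{\left(a \right)} = \frac{19}{2}$ ($d{\left(a \right)} = \left(-19\right) \left(- \frac{1}{2}\right) = \frac{19}{2}$)
$- 83 \left(269 + d{\left(-2 \right)}\right) = - 83 \left(269 + \frac{19}{2}\right) = \left(-83\right) \frac{557}{2} = - \frac{46231}{2}$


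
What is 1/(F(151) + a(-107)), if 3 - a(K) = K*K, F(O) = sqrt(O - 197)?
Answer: -5723/65505481 - I*sqrt(46)/131010962 ≈ -8.7367e-5 - 5.1769e-8*I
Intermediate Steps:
F(O) = sqrt(-197 + O)
a(K) = 3 - K**2 (a(K) = 3 - K*K = 3 - K**2)
1/(F(151) + a(-107)) = 1/(sqrt(-197 + 151) + (3 - 1*(-107)**2)) = 1/(sqrt(-46) + (3 - 1*11449)) = 1/(I*sqrt(46) + (3 - 11449)) = 1/(I*sqrt(46) - 11446) = 1/(-11446 + I*sqrt(46))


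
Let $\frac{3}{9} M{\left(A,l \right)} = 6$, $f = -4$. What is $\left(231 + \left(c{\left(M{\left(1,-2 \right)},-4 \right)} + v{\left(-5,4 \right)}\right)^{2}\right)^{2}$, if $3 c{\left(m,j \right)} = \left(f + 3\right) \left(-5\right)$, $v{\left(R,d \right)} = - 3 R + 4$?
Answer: $\frac{35081929}{81} \approx 4.3311 \cdot 10^{5}$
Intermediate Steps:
$M{\left(A,l \right)} = 18$ ($M{\left(A,l \right)} = 3 \cdot 6 = 18$)
$v{\left(R,d \right)} = 4 - 3 R$
$c{\left(m,j \right)} = \frac{5}{3}$ ($c{\left(m,j \right)} = \frac{\left(-4 + 3\right) \left(-5\right)}{3} = \frac{\left(-1\right) \left(-5\right)}{3} = \frac{1}{3} \cdot 5 = \frac{5}{3}$)
$\left(231 + \left(c{\left(M{\left(1,-2 \right)},-4 \right)} + v{\left(-5,4 \right)}\right)^{2}\right)^{2} = \left(231 + \left(\frac{5}{3} + \left(4 - -15\right)\right)^{2}\right)^{2} = \left(231 + \left(\frac{5}{3} + \left(4 + 15\right)\right)^{2}\right)^{2} = \left(231 + \left(\frac{5}{3} + 19\right)^{2}\right)^{2} = \left(231 + \left(\frac{62}{3}\right)^{2}\right)^{2} = \left(231 + \frac{3844}{9}\right)^{2} = \left(\frac{5923}{9}\right)^{2} = \frac{35081929}{81}$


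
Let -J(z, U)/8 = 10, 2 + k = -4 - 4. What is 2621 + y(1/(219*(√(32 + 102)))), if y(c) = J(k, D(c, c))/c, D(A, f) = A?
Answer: 2621 - 17520*√134 ≈ -2.0019e+5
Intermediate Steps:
k = -10 (k = -2 + (-4 - 4) = -2 - 8 = -10)
J(z, U) = -80 (J(z, U) = -8*10 = -80)
y(c) = -80/c
2621 + y(1/(219*(√(32 + 102)))) = 2621 - 80*219*√(32 + 102) = 2621 - 80*219*√134 = 2621 - 17520*√134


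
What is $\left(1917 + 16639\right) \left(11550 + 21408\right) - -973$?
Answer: $611569621$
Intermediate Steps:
$\left(1917 + 16639\right) \left(11550 + 21408\right) - -973 = 18556 \cdot 32958 + 973 = 611568648 + 973 = 611569621$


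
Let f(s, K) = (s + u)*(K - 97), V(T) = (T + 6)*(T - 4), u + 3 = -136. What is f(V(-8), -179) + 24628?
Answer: 56368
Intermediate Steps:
u = -139 (u = -3 - 136 = -139)
V(T) = (-4 + T)*(6 + T) (V(T) = (6 + T)*(-4 + T) = (-4 + T)*(6 + T))
f(s, K) = (-139 + s)*(-97 + K) (f(s, K) = (s - 139)*(K - 97) = (-139 + s)*(-97 + K))
f(V(-8), -179) + 24628 = (13483 - 139*(-179) - 97*(-24 + (-8)**2 + 2*(-8)) - 179*(-24 + (-8)**2 + 2*(-8))) + 24628 = (13483 + 24881 - 97*(-24 + 64 - 16) - 179*(-24 + 64 - 16)) + 24628 = (13483 + 24881 - 97*24 - 179*24) + 24628 = (13483 + 24881 - 2328 - 4296) + 24628 = 31740 + 24628 = 56368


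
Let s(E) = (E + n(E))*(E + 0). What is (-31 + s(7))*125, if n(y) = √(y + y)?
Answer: 2250 + 875*√14 ≈ 5524.0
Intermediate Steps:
n(y) = √2*√y (n(y) = √(2*y) = √2*√y)
s(E) = E*(E + √2*√E) (s(E) = (E + √2*√E)*(E + 0) = (E + √2*√E)*E = E*(E + √2*√E))
(-31 + s(7))*125 = (-31 + 7*(7 + √2*√7))*125 = (-31 + 7*(7 + √14))*125 = (-31 + (49 + 7*√14))*125 = (18 + 7*√14)*125 = 2250 + 875*√14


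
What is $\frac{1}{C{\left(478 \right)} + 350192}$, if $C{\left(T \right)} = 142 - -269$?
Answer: $\frac{1}{350603} \approx 2.8522 \cdot 10^{-6}$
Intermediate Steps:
$C{\left(T \right)} = 411$ ($C{\left(T \right)} = 142 + 269 = 411$)
$\frac{1}{C{\left(478 \right)} + 350192} = \frac{1}{411 + 350192} = \frac{1}{350603}$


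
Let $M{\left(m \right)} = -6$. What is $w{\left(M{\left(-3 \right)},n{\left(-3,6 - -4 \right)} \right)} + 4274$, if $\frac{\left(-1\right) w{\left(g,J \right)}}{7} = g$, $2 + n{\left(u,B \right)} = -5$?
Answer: $4316$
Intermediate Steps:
$n{\left(u,B \right)} = -7$ ($n{\left(u,B \right)} = -2 - 5 = -7$)
$w{\left(g,J \right)} = - 7 g$
$w{\left(M{\left(-3 \right)},n{\left(-3,6 - -4 \right)} \right)} + 4274 = \left(-7\right) \left(-6\right) + 4274 = 42 + 4274 = 4316$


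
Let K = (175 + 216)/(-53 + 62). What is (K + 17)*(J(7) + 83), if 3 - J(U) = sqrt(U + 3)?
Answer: 46784/9 - 544*sqrt(10)/9 ≈ 5007.1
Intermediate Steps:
J(U) = 3 - sqrt(3 + U) (J(U) = 3 - sqrt(U + 3) = 3 - sqrt(3 + U))
K = 391/9 ≈ 43.444
(K + 17)*(J(7) + 83) = (391/9 + 17)*((3 - sqrt(3 + 7)) + 83) = 544*((3 - sqrt(10)) + 83)/9 = 544*(86 - sqrt(10))/9 = 46784/9 - 544*sqrt(10)/9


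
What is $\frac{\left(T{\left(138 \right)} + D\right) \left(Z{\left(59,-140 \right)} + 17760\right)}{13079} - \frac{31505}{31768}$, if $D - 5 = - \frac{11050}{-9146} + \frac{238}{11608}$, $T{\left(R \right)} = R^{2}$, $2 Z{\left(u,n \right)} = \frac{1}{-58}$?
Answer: $\frac{22119289304694412775}{855104938596304} \approx 25867.0$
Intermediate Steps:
$Z{\left(u,n \right)} = - \frac{1}{116}$ ($Z{\left(u,n \right)} = \frac{1}{2 \left(-58\right)} = \frac{1}{2} \left(- \frac{1}{58}\right) = - \frac{1}{116}$)
$D = \frac{9724691}{1561276}$ ($D = 5 + \left(- \frac{11050}{-9146} + \frac{238}{11608}\right) = 5 + \left(\left(-11050\right) \left(- \frac{1}{9146}\right) + 238 \cdot \frac{1}{11608}\right) = 5 + \left(\frac{325}{269} + \frac{119}{5804}\right) = 5 + \frac{1918311}{1561276} = \frac{9724691}{1561276} \approx 6.2287$)
$\frac{\left(T{\left(138 \right)} + D\right) \left(Z{\left(59,-140 \right)} + 17760\right)}{13079} - \frac{31505}{31768} = \frac{\left(138^{2} + \frac{9724691}{1561276}\right) \left(- \frac{1}{116} + 17760\right)}{13079} - \frac{31505}{31768} = \left(19044 + \frac{9724691}{1561276}\right) \frac{2060159}{116} \cdot \frac{1}{13079} - \frac{31505}{31768} = \frac{29742664835}{1561276} \cdot \frac{2060159}{116} \cdot \frac{1}{13079} - \frac{31505}{31768} = \frac{61274618643808765}{181108016} \cdot \frac{1}{13079} - \frac{31505}{31768} = \frac{61274618643808765}{2368711741264} - \frac{31505}{31768} = \frac{22119289304694412775}{855104938596304}$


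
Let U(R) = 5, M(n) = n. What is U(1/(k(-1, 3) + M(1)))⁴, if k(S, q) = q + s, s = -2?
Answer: 625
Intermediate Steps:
k(S, q) = -2 + q (k(S, q) = q - 2 = -2 + q)
U(1/(k(-1, 3) + M(1)))⁴ = 5⁴ = 625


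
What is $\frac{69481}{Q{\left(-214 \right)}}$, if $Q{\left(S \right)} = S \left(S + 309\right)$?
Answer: $- \frac{69481}{20330} \approx -3.4177$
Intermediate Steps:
$Q{\left(S \right)} = S \left(309 + S\right)$
$\frac{69481}{Q{\left(-214 \right)}} = \frac{69481}{\left(-214\right) \left(309 - 214\right)} = \frac{69481}{\left(-214\right) 95} = \frac{69481}{-20330} = 69481 \left(- \frac{1}{20330}\right) = - \frac{69481}{20330}$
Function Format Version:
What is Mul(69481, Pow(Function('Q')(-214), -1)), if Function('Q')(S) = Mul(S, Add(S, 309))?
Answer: Rational(-69481, 20330) ≈ -3.4177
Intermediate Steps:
Function('Q')(S) = Mul(S, Add(309, S))
Mul(69481, Pow(Function('Q')(-214), -1)) = Mul(69481, Pow(Mul(-214, Add(309, -214)), -1)) = Mul(69481, Pow(Mul(-214, 95), -1)) = Mul(69481, Pow(-20330, -1)) = Mul(69481, Rational(-1, 20330)) = Rational(-69481, 20330)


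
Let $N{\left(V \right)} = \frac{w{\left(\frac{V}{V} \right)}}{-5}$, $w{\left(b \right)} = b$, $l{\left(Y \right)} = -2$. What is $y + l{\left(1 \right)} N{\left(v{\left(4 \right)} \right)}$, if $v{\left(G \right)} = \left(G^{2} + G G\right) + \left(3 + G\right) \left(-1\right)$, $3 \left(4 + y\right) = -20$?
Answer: $- \frac{154}{15} \approx -10.267$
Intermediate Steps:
$y = - \frac{32}{3}$ ($y = -4 + \frac{1}{3} \left(-20\right) = -4 - \frac{20}{3} = - \frac{32}{3} \approx -10.667$)
$v{\left(G \right)} = -3 - G + 2 G^{2}$ ($v{\left(G \right)} = \left(G^{2} + G^{2}\right) - \left(3 + G\right) = 2 G^{2} - \left(3 + G\right) = -3 - G + 2 G^{2}$)
$N{\left(V \right)} = - \frac{1}{5}$ ($N{\left(V \right)} = \frac{V \frac{1}{V}}{-5} = 1 \left(- \frac{1}{5}\right) = - \frac{1}{5}$)
$y + l{\left(1 \right)} N{\left(v{\left(4 \right)} \right)} = - \frac{32}{3} - - \frac{2}{5} = - \frac{32}{3} + \frac{2}{5} = - \frac{154}{15}$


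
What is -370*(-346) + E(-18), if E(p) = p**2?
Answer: 128344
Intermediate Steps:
-370*(-346) + E(-18) = -370*(-346) + (-18)**2 = 128020 + 324 = 128344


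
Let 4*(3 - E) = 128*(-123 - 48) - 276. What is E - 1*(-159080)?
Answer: 164624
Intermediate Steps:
E = 5544 (E = 3 - (128*(-123 - 48) - 276)/4 = 3 - (128*(-171) - 276)/4 = 3 - (-21888 - 276)/4 = 3 - 1/4*(-22164) = 3 + 5541 = 5544)
E - 1*(-159080) = 5544 - 1*(-159080) = 5544 + 159080 = 164624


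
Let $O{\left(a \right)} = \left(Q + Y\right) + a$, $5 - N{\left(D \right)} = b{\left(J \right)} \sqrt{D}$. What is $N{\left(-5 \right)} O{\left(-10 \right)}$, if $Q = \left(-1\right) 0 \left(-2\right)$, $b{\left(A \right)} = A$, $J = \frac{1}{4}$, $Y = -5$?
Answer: $-75 + \frac{15 i \sqrt{5}}{4} \approx -75.0 + 8.3853 i$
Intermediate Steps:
$J = \frac{1}{4} \approx 0.25$
$N{\left(D \right)} = 5 - \frac{\sqrt{D}}{4}$
$Q = 0$ ($Q = 0 \left(-2\right) = 0$)
$O{\left(a \right)} = -5 + a$ ($O{\left(a \right)} = \left(0 - 5\right) + a = -5 + a$)
$N{\left(-5 \right)} O{\left(-10 \right)} = \left(5 - \frac{\sqrt{-5}}{4}\right) \left(-5 - 10\right) = \left(5 - \frac{i \sqrt{5}}{4}\right) \left(-15\right) = -75 + \frac{15 i \sqrt{5}}{4}$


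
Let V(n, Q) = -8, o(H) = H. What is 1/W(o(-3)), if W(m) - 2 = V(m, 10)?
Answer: -1/6 ≈ -0.16667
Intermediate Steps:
W(m) = -6 (W(m) = 2 - 8 = -6)
1/W(o(-3)) = 1/(-6) = -1/6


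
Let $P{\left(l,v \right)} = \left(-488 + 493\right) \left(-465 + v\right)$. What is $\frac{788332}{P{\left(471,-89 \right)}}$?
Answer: $- \frac{394166}{1385} \approx -284.6$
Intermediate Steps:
$P{\left(l,v \right)} = -2325 + 5 v$ ($P{\left(l,v \right)} = 5 \left(-465 + v\right) = -2325 + 5 v$)
$\frac{788332}{P{\left(471,-89 \right)}} = \frac{788332}{-2325 + 5 \left(-89\right)} = \frac{788332}{-2325 - 445} = \frac{788332}{-2770} = 788332 \left(- \frac{1}{2770}\right) = - \frac{394166}{1385}$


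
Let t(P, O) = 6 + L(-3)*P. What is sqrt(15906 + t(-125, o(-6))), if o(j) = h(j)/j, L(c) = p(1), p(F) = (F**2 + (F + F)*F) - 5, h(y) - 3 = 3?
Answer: sqrt(16162) ≈ 127.13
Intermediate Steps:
h(y) = 6 (h(y) = 3 + 3 = 6)
p(F) = -5 + 3*F**2 (p(F) = (F**2 + (2*F)*F) - 5 = (F**2 + 2*F**2) - 5 = 3*F**2 - 5 = -5 + 3*F**2)
L(c) = -2 (L(c) = -5 + 3*1**2 = -5 + 3*1 = -5 + 3 = -2)
o(j) = 6/j
t(P, O) = 6 - 2*P
sqrt(15906 + t(-125, o(-6))) = sqrt(15906 + (6 - 2*(-125))) = sqrt(15906 + (6 + 250)) = sqrt(15906 + 256) = sqrt(16162)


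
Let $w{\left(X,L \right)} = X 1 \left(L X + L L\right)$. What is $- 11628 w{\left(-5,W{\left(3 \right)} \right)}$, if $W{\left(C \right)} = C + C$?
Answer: $348840$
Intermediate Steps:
$W{\left(C \right)} = 2 C$
$w{\left(X,L \right)} = X \left(L^{2} + L X\right)$ ($w{\left(X,L \right)} = X \left(L X + L^{2}\right) = X \left(L^{2} + L X\right)$)
$- 11628 w{\left(-5,W{\left(3 \right)} \right)} = - 11628 \cdot 2 \cdot 3 \left(-5\right) \left(2 \cdot 3 - 5\right) = - 11628 \cdot 6 \left(-5\right) \left(6 - 5\right) = - 11628 \cdot 6 \left(-5\right) 1 = \left(-11628\right) \left(-30\right) = 348840$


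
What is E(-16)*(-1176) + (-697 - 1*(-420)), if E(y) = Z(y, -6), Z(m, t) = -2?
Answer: 2075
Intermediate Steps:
E(y) = -2
E(-16)*(-1176) + (-697 - 1*(-420)) = -2*(-1176) + (-697 - 1*(-420)) = 2352 + (-697 + 420) = 2352 - 277 = 2075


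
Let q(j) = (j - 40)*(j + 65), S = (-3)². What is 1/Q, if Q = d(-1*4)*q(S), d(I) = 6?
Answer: -1/13764 ≈ -7.2653e-5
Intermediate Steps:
S = 9
q(j) = (-40 + j)*(65 + j)
Q = -13764 (Q = 6*(-2600 + 9² + 25*9) = 6*(-2600 + 81 + 225) = 6*(-2294) = -13764)
1/Q = 1/(-13764) = -1/13764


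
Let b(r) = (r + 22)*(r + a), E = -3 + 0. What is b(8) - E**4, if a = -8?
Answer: -81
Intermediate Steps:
E = -3
b(r) = (-8 + r)*(22 + r) (b(r) = (r + 22)*(r - 8) = (22 + r)*(-8 + r) = (-8 + r)*(22 + r))
b(8) - E**4 = (-176 + 8**2 + 14*8) - 1*(-3)**4 = (-176 + 64 + 112) - 1*81 = 0 - 81 = -81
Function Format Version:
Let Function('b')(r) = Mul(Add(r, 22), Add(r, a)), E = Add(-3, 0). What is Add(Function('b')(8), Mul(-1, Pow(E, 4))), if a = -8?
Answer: -81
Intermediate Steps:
E = -3
Function('b')(r) = Mul(Add(-8, r), Add(22, r)) (Function('b')(r) = Mul(Add(r, 22), Add(r, -8)) = Mul(Add(22, r), Add(-8, r)) = Mul(Add(-8, r), Add(22, r)))
Add(Function('b')(8), Mul(-1, Pow(E, 4))) = Add(Add(-176, Pow(8, 2), Mul(14, 8)), Mul(-1, Pow(-3, 4))) = Add(Add(-176, 64, 112), Mul(-1, 81)) = Add(0, -81) = -81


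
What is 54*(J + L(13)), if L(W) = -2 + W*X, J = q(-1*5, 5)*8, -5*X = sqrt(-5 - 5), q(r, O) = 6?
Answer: 2484 - 702*I*sqrt(10)/5 ≈ 2484.0 - 443.98*I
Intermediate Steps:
X = -I*sqrt(10)/5 (X = -sqrt(-5 - 5)/5 = -I*sqrt(10)/5 ≈ -0.63246*I)
J = 48 (J = 6*8 = 48)
L(W) = -2 - I*W*sqrt(10)/5 (L(W) = -2 + W*(-I*sqrt(10)/5) = -2 - I*W*sqrt(10)/5)
54*(J + L(13)) = 54*(48 + (-2 - 1/5*I*13*sqrt(10))) = 54*(48 + (-2 - 13*I*sqrt(10)/5)) = 54*(46 - 13*I*sqrt(10)/5) = 2484 - 702*I*sqrt(10)/5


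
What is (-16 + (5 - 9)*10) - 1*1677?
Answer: -1733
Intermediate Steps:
(-16 + (5 - 9)*10) - 1*1677 = (-16 - 4*10) - 1677 = (-16 - 40) - 1677 = -56 - 1677 = -1733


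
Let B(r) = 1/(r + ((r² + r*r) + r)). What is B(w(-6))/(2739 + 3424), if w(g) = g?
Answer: 1/369780 ≈ 2.7043e-6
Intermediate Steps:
B(r) = 1/(2*r + 2*r²) (B(r) = 1/(r + ((r² + r²) + r)) = 1/(r + (2*r² + r)) = 1/(r + (r + 2*r²)) = 1/(2*r + 2*r²))
B(w(-6))/(2739 + 3424) = ((½)/(-6*(1 - 6)))/(2739 + 3424) = ((½)*(-⅙)/(-5))/6163 = ((½)*(-⅙)*(-⅕))*(1/6163) = (1/60)*(1/6163) = 1/369780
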